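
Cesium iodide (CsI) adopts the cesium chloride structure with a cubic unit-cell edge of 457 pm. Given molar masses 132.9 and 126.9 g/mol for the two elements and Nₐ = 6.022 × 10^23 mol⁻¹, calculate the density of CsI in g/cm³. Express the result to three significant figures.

The cesium chloride structure contains Z = 1 formula unit per cell; M(CsI) = 132.9 + 126.9 = 259.8 g/mol.
a³ = (4.570 × 10^-8 cm)³ = 9.544 × 10^-23 cm³.
ρ = 1 × 259.8 / (6.022 × 10²³ × 9.544 × 10^-23) = 4.520 g/cm³.

4.52 g/cm³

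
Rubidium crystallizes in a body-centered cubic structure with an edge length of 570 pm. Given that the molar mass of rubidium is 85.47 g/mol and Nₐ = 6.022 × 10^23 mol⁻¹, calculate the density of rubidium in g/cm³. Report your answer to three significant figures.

A BCC unit cell contains Z = 2 atoms.
Cell volume: a³ = (570 pm)³ = (5.700 × 10^-8 cm)³ = 1.852 × 10^-22 cm³.
ρ = Z·M/(N_A·a³) = 2 × 85.47 / (6.022 × 10²³ × 1.852 × 10^-22) = 1.533 g/cm³.

1.53 g/cm³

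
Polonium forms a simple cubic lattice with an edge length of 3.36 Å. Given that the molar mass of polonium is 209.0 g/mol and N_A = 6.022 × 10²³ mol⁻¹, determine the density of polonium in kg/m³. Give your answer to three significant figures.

9150 kg/m³

A simple cubic unit cell contains Z = 1 atom.
Cell volume: a³ = (3.36 Å)³ = (3.360 × 10^-8 cm)³ = 3.793 × 10^-23 cm³.
ρ = Z·M/(N_A·a³) = 1 × 209.0 / (6.022 × 10²³ × 3.793 × 10^-23) = 9.149 g/cm³ = 9150 kg/m³.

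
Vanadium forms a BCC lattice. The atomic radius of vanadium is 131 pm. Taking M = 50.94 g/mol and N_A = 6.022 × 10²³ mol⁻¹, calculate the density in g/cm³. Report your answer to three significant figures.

In a BCC lattice, atoms touch along the body diagonal, so √3·a = 4r, giving a = 302.5 pm = 3.025 × 10^-8 cm.
With Z = 2, ρ = Z·M/(N_A·a³) = 2 × 50.94 / (6.022 × 10²³ × 2.769 × 10^-23) = 6.110 g/cm³.

6.11 g/cm³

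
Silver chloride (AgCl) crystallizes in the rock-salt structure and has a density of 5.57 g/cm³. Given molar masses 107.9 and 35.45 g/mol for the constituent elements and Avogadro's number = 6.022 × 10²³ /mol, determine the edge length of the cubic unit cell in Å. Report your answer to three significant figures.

5.55 Å

M(AgCl) = 143.35 g/mol; Z = 4 formula units per cell.
a³ = Z·M/(N_A·ρ) = 4 × 143.35 / (6.022 × 10²³ × 5.57) = 1.709 × 10^-22 cm³, so a = 5.550 × 10^-8 cm = 5.55 Å.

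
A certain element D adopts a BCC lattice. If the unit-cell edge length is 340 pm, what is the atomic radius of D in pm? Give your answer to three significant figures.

147 pm

In a BCC lattice, atoms touch along the body diagonal, so √3·a = 4r.
r = √3·a/4 = 1.7321 × 340 / 4 = 147 pm.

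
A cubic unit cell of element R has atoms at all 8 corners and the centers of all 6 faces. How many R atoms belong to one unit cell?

Corner atoms are shared by 8 cells (1/8 each), face atoms by 2 (1/2 each).
Net atoms = 8 × 1/8 + 6 × 1/2 = 1 + 3 = 4.

4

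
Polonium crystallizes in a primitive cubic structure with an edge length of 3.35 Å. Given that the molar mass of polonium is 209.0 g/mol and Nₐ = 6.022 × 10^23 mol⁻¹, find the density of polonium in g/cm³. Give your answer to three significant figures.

9.23 g/cm³

A simple cubic unit cell contains Z = 1 atom.
Cell volume: a³ = (3.35 Å)³ = (3.350 × 10^-8 cm)³ = 3.760 × 10^-23 cm³.
ρ = Z·M/(N_A·a³) = 1 × 209.0 / (6.022 × 10²³ × 3.760 × 10^-23) = 9.231 g/cm³.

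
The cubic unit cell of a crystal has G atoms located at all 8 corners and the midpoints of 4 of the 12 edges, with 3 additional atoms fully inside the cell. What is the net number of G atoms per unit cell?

Corner atoms are shared by 8 cells (1/8 each), edge atoms by 4 (1/4 each), interior atoms are unshared.
Net atoms = 8 × 1/8 + 4 × 1/4 + 3 = 1 + 1 + 3 = 5.

5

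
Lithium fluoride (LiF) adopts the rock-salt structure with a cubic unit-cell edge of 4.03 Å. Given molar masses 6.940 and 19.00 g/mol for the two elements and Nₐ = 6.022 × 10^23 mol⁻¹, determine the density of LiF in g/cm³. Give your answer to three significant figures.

The rock-salt structure contains Z = 4 formula units per cell; M(LiF) = 6.940 + 19.00 = 25.94 g/mol.
a³ = (4.030 × 10^-8 cm)³ = 6.545 × 10^-23 cm³.
ρ = 4 × 25.94 / (6.022 × 10²³ × 6.545 × 10^-23) = 2.633 g/cm³.

2.63 g/cm³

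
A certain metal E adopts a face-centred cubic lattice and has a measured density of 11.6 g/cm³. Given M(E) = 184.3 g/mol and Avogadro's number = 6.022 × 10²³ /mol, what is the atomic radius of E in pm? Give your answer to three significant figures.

For an FCC cell (Z = 4), a³ = Z·M/(N_A·ρ) = 4 × 184.3 / (6.022 × 10²³ × 11.60) = 1.055 × 10^-22 cm³, so a = 4.726 × 10^-8 cm = 472.6 pm.
Atoms touch along the face diagonal, so √2·a = 4r, so r = 0.3536 × a = 167 pm.

167 pm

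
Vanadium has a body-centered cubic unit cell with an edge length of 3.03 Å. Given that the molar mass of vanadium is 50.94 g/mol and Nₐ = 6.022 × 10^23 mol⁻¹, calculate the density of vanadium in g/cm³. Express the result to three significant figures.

6.08 g/cm³

A BCC unit cell contains Z = 2 atoms.
Cell volume: a³ = (3.03 Å)³ = (3.030 × 10^-8 cm)³ = 2.782 × 10^-23 cm³.
ρ = Z·M/(N_A·a³) = 2 × 50.94 / (6.022 × 10²³ × 2.782 × 10^-23) = 6.082 g/cm³.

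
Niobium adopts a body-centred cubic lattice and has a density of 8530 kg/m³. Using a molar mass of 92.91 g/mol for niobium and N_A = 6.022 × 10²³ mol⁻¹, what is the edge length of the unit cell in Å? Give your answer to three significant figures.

With Z = 2 atoms per BCC cell, a³ = Z·M/(N_A·ρ) = 2 × 92.91 / (6.022 × 10²³ × 8.530 g/cm³) = 3.617 × 10^-23 cm³.
a = (3.617 × 10^-23)^(1/3) = 3.307 × 10^-8 cm = 3.31 Å.

3.31 Å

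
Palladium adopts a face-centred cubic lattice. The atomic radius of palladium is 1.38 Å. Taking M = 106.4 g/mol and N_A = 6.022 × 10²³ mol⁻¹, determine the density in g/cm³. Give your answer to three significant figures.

In an FCC lattice, atoms touch along the face diagonal, so √2·a = 4r, giving a = 3.903 Å = 3.903 × 10^-8 cm.
With Z = 4, ρ = Z·M/(N_A·a³) = 4 × 106.4 / (6.022 × 10²³ × 5.947 × 10^-23) = 11.88 g/cm³.

11.9 g/cm³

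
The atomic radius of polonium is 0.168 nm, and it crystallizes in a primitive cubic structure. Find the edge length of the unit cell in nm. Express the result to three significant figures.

In a simple cubic lattice, atoms touch along the cell edge, so a = 2r.
a = 2r = 2 × 0.168 = 0.336 nm.

0.336 nm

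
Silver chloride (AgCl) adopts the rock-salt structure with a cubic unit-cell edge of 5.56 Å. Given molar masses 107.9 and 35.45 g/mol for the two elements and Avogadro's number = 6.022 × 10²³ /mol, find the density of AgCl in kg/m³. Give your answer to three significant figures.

The rock-salt structure contains Z = 4 formula units per cell; M(AgCl) = 107.9 + 35.45 = 143.35 g/mol.
a³ = (5.560 × 10^-8 cm)³ = 1.719 × 10^-22 cm³.
ρ = 4 × 143.35 / (6.022 × 10²³ × 1.719 × 10^-22) = 5.540 g/cm³ = 5540 kg/m³.

5540 kg/m³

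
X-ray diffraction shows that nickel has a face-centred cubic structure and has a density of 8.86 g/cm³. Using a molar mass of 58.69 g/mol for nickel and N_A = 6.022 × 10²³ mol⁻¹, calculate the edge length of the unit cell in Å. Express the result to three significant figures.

With Z = 4 atoms per FCC cell, a³ = Z·M/(N_A·ρ) = 4 × 58.69 / (6.022 × 10²³ × 8.860 g/cm³) = 4.400 × 10^-23 cm³.
a = (4.400 × 10^-23)^(1/3) = 3.530 × 10^-8 cm = 3.53 Å.

3.53 Å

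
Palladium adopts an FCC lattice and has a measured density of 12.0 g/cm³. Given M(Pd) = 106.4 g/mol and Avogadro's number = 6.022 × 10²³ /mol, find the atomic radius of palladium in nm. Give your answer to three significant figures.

0.138 nm

For an FCC cell (Z = 4), a³ = Z·M/(N_A·ρ) = 4 × 106.4 / (6.022 × 10²³ × 12.00) = 5.890 × 10^-23 cm³, so a = 3.891 × 10^-8 cm = 0.3891 nm.
Atoms touch along the face diagonal, so √2·a = 4r, so r = 0.3536 × a = 0.138 nm.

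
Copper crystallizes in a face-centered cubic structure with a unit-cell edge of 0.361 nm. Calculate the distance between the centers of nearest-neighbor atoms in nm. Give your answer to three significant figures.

0.255 nm

In an FCC structure, atoms touch along the face diagonal, so √2·a = 4r; the nearest-neighbor distance equals 2r = 0.7071·a.
d = 0.7071 × 0.361 = 0.255 nm.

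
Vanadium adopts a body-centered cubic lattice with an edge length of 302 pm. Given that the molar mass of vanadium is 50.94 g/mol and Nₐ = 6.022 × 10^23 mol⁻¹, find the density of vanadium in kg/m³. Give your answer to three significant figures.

A BCC unit cell contains Z = 2 atoms.
Cell volume: a³ = (302 pm)³ = (3.020 × 10^-8 cm)³ = 2.754 × 10^-23 cm³.
ρ = Z·M/(N_A·a³) = 2 × 50.94 / (6.022 × 10²³ × 2.754 × 10^-23) = 6.142 g/cm³ = 6140 kg/m³.

6140 kg/m³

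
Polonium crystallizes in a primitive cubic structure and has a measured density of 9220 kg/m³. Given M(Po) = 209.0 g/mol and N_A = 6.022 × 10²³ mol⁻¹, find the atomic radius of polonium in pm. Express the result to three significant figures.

For a simple cubic cell (Z = 1), a³ = Z·M/(N_A·ρ) = 1 × 209.0 / (6.022 × 10²³ × 9.220) = 3.764 × 10^-23 cm³, so a = 3.351 × 10^-8 cm = 335.1 pm.
Atoms touch along the cell edge, so a = 2r, so r = 0.5000 × a = 168 pm.

168 pm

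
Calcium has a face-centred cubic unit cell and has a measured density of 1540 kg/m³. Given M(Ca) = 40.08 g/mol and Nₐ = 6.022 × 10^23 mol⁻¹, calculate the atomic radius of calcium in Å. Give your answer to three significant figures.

1.97 Å

For an FCC cell (Z = 4), a³ = Z·M/(N_A·ρ) = 4 × 40.08 / (6.022 × 10²³ × 1.540) = 1.729 × 10^-22 cm³, so a = 5.571 × 10^-8 cm = 5.571 Å.
Atoms touch along the face diagonal, so √2·a = 4r, so r = 0.3536 × a = 1.97 Å.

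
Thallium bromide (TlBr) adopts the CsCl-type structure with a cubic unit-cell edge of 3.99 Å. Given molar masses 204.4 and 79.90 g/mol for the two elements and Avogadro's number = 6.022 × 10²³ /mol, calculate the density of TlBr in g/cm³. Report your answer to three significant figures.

The CsCl-type structure contains Z = 1 formula unit per cell; M(TlBr) = 204.4 + 79.90 = 284.3 g/mol.
a³ = (3.990 × 10^-8 cm)³ = 6.352 × 10^-23 cm³.
ρ = 1 × 284.3 / (6.022 × 10²³ × 6.352 × 10^-23) = 7.432 g/cm³.

7.43 g/cm³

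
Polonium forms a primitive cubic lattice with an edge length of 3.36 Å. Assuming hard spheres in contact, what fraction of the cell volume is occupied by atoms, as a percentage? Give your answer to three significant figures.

52.4%

In a simple cubic lattice atoms touch along the cell edge, so a = 2r, so r = 0.5000a = 1.680 Å.
Packing fraction = Z·(4/3)πr³ / a³ = 1 × (4/3)π × (1.680)³ / (3.36)³ = 0.5236 = 52.4%.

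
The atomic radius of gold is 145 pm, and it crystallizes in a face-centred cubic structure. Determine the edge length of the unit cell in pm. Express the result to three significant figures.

In an FCC lattice, atoms touch along the face diagonal, so √2·a = 4r.
a = 4r/√2 = 4 × 145 / 1.4142 = 410 pm.

410 pm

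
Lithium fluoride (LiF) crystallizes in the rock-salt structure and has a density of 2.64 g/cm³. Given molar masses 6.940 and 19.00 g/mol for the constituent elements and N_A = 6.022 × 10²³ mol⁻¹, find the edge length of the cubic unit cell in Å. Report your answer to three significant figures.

4.03 Å

M(LiF) = 25.94 g/mol; Z = 4 formula units per cell.
a³ = Z·M/(N_A·ρ) = 4 × 25.94 / (6.022 × 10²³ × 2.64) = 6.527 × 10^-23 cm³, so a = 4.026 × 10^-8 cm = 4.03 Å.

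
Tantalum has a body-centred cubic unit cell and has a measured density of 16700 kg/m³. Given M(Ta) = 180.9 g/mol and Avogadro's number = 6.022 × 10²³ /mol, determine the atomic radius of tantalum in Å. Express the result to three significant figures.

1.43 Å

For a BCC cell (Z = 2), a³ = Z·M/(N_A·ρ) = 2 × 180.9 / (6.022 × 10²³ × 16.70) = 3.598 × 10^-23 cm³, so a = 3.301 × 10^-8 cm = 3.301 Å.
Atoms touch along the body diagonal, so √3·a = 4r, so r = 0.4330 × a = 1.43 Å.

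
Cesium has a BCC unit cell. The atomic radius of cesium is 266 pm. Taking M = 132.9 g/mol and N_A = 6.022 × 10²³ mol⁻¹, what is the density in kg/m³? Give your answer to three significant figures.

1900 kg/m³

In a BCC lattice, atoms touch along the body diagonal, so √3·a = 4r, giving a = 614.3 pm = 6.143 × 10^-8 cm.
With Z = 2, ρ = Z·M/(N_A·a³) = 2 × 132.9 / (6.022 × 10²³ × 2.318 × 10^-22) = 1.904 g/cm³ = 1900 kg/m³.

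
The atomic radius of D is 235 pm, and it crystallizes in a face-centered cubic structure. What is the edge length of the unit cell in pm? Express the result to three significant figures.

665 pm

In an FCC lattice, atoms touch along the face diagonal, so √2·a = 4r.
a = 4r/√2 = 4 × 235 / 1.4142 = 665 pm.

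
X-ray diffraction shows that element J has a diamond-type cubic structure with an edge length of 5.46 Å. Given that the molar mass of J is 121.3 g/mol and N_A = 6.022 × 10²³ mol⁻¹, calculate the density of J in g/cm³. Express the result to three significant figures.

9.90 g/cm³

A diamond cubic unit cell contains Z = 8 atoms.
Cell volume: a³ = (5.46 Å)³ = (5.460 × 10^-8 cm)³ = 1.628 × 10^-22 cm³.
ρ = Z·M/(N_A·a³) = 8 × 121.3 / (6.022 × 10²³ × 1.628 × 10^-22) = 9.900 g/cm³.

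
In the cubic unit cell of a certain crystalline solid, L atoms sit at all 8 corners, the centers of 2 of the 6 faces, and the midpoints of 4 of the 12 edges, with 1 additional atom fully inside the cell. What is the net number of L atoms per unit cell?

Corner atoms are shared by 8 cells (1/8 each), face atoms by 2 (1/2 each), edge atoms by 4 (1/4 each), interior atoms are unshared.
Net atoms = 8 × 1/8 + 2 × 1/2 + 4 × 1/4 + 1 = 1 + 1 + 1 + 1 = 4.

4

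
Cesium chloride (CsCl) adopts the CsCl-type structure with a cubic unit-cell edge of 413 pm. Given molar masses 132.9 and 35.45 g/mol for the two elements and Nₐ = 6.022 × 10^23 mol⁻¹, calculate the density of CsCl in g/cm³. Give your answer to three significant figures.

3.97 g/cm³

The CsCl-type structure contains Z = 1 formula unit per cell; M(CsCl) = 132.9 + 35.45 = 168.35 g/mol.
a³ = (4.130 × 10^-8 cm)³ = 7.044 × 10^-23 cm³.
ρ = 1 × 168.35 / (6.022 × 10²³ × 7.044 × 10^-23) = 3.968 g/cm³.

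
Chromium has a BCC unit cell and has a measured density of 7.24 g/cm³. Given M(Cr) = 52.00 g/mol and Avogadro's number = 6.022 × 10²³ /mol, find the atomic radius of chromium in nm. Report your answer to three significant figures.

For a BCC cell (Z = 2), a³ = Z·M/(N_A·ρ) = 2 × 52.00 / (6.022 × 10²³ × 7.240) = 2.385 × 10^-23 cm³, so a = 2.879 × 10^-8 cm = 0.2879 nm.
Atoms touch along the body diagonal, so √3·a = 4r, so r = 0.4330 × a = 0.125 nm.

0.125 nm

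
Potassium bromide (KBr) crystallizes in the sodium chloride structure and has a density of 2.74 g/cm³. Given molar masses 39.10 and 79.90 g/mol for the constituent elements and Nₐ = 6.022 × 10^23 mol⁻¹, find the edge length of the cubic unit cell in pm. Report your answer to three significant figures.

661 pm

M(KBr) = 119.0 g/mol; Z = 4 formula units per cell.
a³ = Z·M/(N_A·ρ) = 4 × 119.0 / (6.022 × 10²³ × 2.74) = 2.885 × 10^-22 cm³, so a = 6.608 × 10^-8 cm = 661 pm.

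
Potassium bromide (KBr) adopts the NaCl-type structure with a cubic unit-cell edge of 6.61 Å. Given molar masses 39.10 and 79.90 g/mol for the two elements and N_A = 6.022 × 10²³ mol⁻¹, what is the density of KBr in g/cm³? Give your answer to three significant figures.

The NaCl-type structure contains Z = 4 formula units per cell; M(KBr) = 39.10 + 79.90 = 119.0 g/mol.
a³ = (6.610 × 10^-8 cm)³ = 2.888 × 10^-22 cm³.
ρ = 4 × 119.0 / (6.022 × 10²³ × 2.888 × 10^-22) = 2.737 g/cm³.

2.74 g/cm³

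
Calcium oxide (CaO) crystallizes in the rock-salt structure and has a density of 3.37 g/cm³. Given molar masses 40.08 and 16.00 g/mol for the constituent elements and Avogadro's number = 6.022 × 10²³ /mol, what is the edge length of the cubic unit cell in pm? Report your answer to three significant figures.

480 pm

M(CaO) = 56.08 g/mol; Z = 4 formula units per cell.
a³ = Z·M/(N_A·ρ) = 4 × 56.08 / (6.022 × 10²³ × 3.37) = 1.105 × 10^-22 cm³, so a = 4.799 × 10^-8 cm = 480 pm.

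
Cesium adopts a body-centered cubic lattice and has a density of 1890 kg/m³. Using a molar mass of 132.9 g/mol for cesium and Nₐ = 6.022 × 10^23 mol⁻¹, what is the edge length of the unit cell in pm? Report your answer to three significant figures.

616 pm

With Z = 2 atoms per BCC cell, a³ = Z·M/(N_A·ρ) = 2 × 132.9 / (6.022 × 10²³ × 1.890 g/cm³) = 2.335 × 10^-22 cm³.
a = (2.335 × 10^-22)^(1/3) = 6.158 × 10^-8 cm = 616 pm.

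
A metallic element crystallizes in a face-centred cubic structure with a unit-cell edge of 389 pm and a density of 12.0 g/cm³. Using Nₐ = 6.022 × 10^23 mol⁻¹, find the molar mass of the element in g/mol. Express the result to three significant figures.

106 g/mol

An FCC cell has Z = 4 atoms; a = 3.890 × 10^-8 cm.
M = ρ·N_A·a³/Z = 12.0 × 6.022 × 10²³ × 5.886 × 10^-23 / 4 = 106 g/mol.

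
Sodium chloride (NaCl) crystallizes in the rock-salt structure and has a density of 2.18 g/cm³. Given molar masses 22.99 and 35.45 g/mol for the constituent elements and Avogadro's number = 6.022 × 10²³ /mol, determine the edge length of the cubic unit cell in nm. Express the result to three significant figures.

M(NaCl) = 58.44 g/mol; Z = 4 formula units per cell.
a³ = Z·M/(N_A·ρ) = 4 × 58.44 / (6.022 × 10²³ × 2.18) = 1.781 × 10^-22 cm³, so a = 5.626 × 10^-8 cm = 0.563 nm.

0.563 nm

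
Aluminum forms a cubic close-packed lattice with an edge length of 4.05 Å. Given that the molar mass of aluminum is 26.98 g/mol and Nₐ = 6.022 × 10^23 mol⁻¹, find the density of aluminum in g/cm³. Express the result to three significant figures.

2.70 g/cm³

An FCC unit cell contains Z = 4 atoms.
Cell volume: a³ = (4.05 Å)³ = (4.050 × 10^-8 cm)³ = 6.643 × 10^-23 cm³.
ρ = Z·M/(N_A·a³) = 4 × 26.98 / (6.022 × 10²³ × 6.643 × 10^-23) = 2.698 g/cm³.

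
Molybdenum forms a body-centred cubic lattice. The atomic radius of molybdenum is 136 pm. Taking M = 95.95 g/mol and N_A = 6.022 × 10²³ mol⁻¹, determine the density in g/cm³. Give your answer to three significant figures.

10.3 g/cm³

In a BCC lattice, atoms touch along the body diagonal, so √3·a = 4r, giving a = 314.1 pm = 3.141 × 10^-8 cm.
With Z = 2, ρ = Z·M/(N_A·a³) = 2 × 95.95 / (6.022 × 10²³ × 3.098 × 10^-23) = 10.29 g/cm³.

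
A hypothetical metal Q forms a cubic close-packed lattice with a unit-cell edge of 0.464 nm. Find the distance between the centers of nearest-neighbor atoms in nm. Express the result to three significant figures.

0.328 nm

In an FCC structure, atoms touch along the face diagonal, so √2·a = 4r; the nearest-neighbor distance equals 2r = 0.7071·a.
d = 0.7071 × 0.464 = 0.328 nm.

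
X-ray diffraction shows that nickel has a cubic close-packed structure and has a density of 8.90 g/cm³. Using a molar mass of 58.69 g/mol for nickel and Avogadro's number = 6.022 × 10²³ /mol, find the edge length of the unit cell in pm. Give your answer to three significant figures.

353 pm

With Z = 4 atoms per FCC cell, a³ = Z·M/(N_A·ρ) = 4 × 58.69 / (6.022 × 10²³ × 8.900 g/cm³) = 4.380 × 10^-23 cm³.
a = (4.380 × 10^-23)^(1/3) = 3.525 × 10^-8 cm = 353 pm.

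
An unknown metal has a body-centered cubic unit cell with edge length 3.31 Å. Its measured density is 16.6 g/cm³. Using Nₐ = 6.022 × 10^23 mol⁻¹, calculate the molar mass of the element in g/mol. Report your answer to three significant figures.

181 g/mol

A BCC cell has Z = 2 atoms; a = 3.310 × 10^-8 cm.
M = ρ·N_A·a³/Z = 16.6 × 6.022 × 10²³ × 3.626 × 10^-23 / 2 = 181 g/mol.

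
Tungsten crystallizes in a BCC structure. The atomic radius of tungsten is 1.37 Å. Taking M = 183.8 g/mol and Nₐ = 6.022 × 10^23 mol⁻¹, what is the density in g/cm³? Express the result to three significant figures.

19.3 g/cm³

In a BCC lattice, atoms touch along the body diagonal, so √3·a = 4r, giving a = 3.164 Å = 3.164 × 10^-8 cm.
With Z = 2, ρ = Z·M/(N_A·a³) = 2 × 183.8 / (6.022 × 10²³ × 3.167 × 10^-23) = 19.27 g/cm³.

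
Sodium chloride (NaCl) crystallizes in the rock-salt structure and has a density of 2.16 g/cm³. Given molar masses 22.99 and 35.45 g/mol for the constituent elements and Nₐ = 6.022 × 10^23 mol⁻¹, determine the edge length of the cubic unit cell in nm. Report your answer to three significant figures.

0.564 nm

M(NaCl) = 58.44 g/mol; Z = 4 formula units per cell.
a³ = Z·M/(N_A·ρ) = 4 × 58.44 / (6.022 × 10²³ × 2.16) = 1.797 × 10^-22 cm³, so a = 5.643 × 10^-8 cm = 0.564 nm.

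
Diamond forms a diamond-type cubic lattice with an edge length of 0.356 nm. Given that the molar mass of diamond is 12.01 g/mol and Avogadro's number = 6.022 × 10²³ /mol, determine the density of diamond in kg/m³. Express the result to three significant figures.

3540 kg/m³

A diamond cubic unit cell contains Z = 8 atoms.
Cell volume: a³ = (0.356 nm)³ = (3.560 × 10^-8 cm)³ = 4.512 × 10^-23 cm³.
ρ = Z·M/(N_A·a³) = 8 × 12.01 / (6.022 × 10²³ × 4.512 × 10^-23) = 3.536 g/cm³ = 3540 kg/m³.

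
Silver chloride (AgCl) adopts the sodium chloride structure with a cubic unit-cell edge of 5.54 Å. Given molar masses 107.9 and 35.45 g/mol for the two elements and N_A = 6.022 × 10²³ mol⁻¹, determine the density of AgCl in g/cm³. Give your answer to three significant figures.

5.60 g/cm³

The sodium chloride structure contains Z = 4 formula units per cell; M(AgCl) = 107.9 + 35.45 = 143.35 g/mol.
a³ = (5.540 × 10^-8 cm)³ = 1.700 × 10^-22 cm³.
ρ = 4 × 143.35 / (6.022 × 10²³ × 1.700 × 10^-22) = 5.600 g/cm³.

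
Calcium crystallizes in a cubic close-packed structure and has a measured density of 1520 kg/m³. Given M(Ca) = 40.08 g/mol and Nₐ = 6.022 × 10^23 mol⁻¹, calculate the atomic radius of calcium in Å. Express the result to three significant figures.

For an FCC cell (Z = 4), a³ = Z·M/(N_A·ρ) = 4 × 40.08 / (6.022 × 10²³ × 1.520) = 1.751 × 10^-22 cm³, so a = 5.595 × 10^-8 cm = 5.595 Å.
Atoms touch along the face diagonal, so √2·a = 4r, so r = 0.3536 × a = 1.98 Å.

1.98 Å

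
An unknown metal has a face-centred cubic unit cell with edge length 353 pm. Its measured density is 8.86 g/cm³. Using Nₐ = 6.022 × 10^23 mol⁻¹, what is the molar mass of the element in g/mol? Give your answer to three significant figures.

58.7 g/mol

An FCC cell has Z = 4 atoms; a = 3.530 × 10^-8 cm.
M = ρ·N_A·a³/Z = 8.86 × 6.022 × 10²³ × 4.399 × 10^-23 / 4 = 58.7 g/mol.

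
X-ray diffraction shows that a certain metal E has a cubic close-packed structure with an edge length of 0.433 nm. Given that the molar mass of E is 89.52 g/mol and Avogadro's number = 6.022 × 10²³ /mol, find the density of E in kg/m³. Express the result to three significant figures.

An FCC unit cell contains Z = 4 atoms.
Cell volume: a³ = (0.433 nm)³ = (4.330 × 10^-8 cm)³ = 8.118 × 10^-23 cm³.
ρ = Z·M/(N_A·a³) = 4 × 89.52 / (6.022 × 10²³ × 8.118 × 10^-23) = 7.324 g/cm³ = 7320 kg/m³.

7320 kg/m³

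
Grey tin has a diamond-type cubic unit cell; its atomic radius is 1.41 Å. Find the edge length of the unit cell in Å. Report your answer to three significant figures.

6.51 Å

In a diamond cubic lattice, nearest neighbors lie along the body diagonal with √3·a = 8r.
a = 8r/√3 = 8 × 1.41 / 1.7321 = 6.51 Å.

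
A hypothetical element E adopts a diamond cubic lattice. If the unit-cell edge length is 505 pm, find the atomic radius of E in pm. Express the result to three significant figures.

109 pm

In a diamond cubic lattice, nearest neighbors lie along the body diagonal with √3·a = 8r.
r = √3·a/8 = 1.7321 × 505 / 8 = 109 pm.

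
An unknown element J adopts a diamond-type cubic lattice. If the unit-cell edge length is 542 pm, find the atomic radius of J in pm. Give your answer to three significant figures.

117 pm

In a diamond cubic lattice, nearest neighbors lie along the body diagonal with √3·a = 8r.
r = √3·a/8 = 1.7321 × 542 / 8 = 117 pm.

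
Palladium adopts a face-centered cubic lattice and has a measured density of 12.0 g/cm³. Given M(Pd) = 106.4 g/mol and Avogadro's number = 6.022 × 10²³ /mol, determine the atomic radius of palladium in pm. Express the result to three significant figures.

138 pm

For an FCC cell (Z = 4), a³ = Z·M/(N_A·ρ) = 4 × 106.4 / (6.022 × 10²³ × 12.00) = 5.890 × 10^-23 cm³, so a = 3.891 × 10^-8 cm = 389.1 pm.
Atoms touch along the face diagonal, so √2·a = 4r, so r = 0.3536 × a = 138 pm.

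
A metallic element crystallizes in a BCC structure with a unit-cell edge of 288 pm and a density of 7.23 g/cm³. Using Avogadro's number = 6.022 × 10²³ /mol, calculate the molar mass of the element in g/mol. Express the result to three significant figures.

A BCC cell has Z = 2 atoms; a = 2.880 × 10^-8 cm.
M = ρ·N_A·a³/Z = 7.23 × 6.022 × 10²³ × 2.389 × 10^-23 / 2 = 52.0 g/mol.

52.0 g/mol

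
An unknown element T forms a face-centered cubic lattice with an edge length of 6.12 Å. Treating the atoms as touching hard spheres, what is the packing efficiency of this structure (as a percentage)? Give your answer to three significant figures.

In an FCC lattice atoms touch along the face diagonal, so √2·a = 4r, so r = 0.3536a = 2.164 Å.
Packing fraction = Z·(4/3)πr³ / a³ = 4 × (4/3)π × (2.164)³ / (6.12)³ = 0.7405 = 74.0%.

74.0%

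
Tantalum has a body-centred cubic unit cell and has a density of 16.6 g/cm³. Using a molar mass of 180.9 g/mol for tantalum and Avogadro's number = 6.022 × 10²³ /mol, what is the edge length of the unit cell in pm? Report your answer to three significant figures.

With Z = 2 atoms per BCC cell, a³ = Z·M/(N_A·ρ) = 2 × 180.9 / (6.022 × 10²³ × 16.60 g/cm³) = 3.619 × 10^-23 cm³.
a = (3.619 × 10^-23)^(1/3) = 3.308 × 10^-8 cm = 331 pm.

331 pm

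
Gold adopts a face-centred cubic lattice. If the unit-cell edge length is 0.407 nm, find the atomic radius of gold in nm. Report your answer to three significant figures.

0.144 nm

In an FCC lattice, atoms touch along the face diagonal, so √2·a = 4r.
r = √2·a/4 = 1.4142 × 0.407 / 4 = 0.144 nm.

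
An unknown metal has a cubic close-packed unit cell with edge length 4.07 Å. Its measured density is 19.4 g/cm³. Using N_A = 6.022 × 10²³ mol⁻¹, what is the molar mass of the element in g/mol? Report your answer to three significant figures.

An FCC cell has Z = 4 atoms; a = 4.070 × 10^-8 cm.
M = ρ·N_A·a³/Z = 19.4 × 6.022 × 10²³ × 6.742 × 10^-23 / 4 = 197 g/mol.

197 g/mol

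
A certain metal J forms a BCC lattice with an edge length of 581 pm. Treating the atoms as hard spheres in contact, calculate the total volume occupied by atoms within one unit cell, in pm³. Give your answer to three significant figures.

1.33 × 10^8 pm³

In a BCC lattice atoms touch along the body diagonal, so √3·a = 4r, so r = 0.4330a = 251.6 pm.
V_atoms = Z × (4/3)πr³ = 2 × (4/3)π × (251.6)³ = 1.33 × 10^8 pm³.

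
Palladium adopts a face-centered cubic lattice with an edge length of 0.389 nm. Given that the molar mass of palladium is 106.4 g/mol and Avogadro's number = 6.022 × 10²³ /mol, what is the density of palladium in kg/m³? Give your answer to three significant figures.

12000 kg/m³

An FCC unit cell contains Z = 4 atoms.
Cell volume: a³ = (0.389 nm)³ = (3.890 × 10^-8 cm)³ = 5.886 × 10^-23 cm³.
ρ = Z·M/(N_A·a³) = 4 × 106.4 / (6.022 × 10²³ × 5.886 × 10^-23) = 12.01 g/cm³ = 12000 kg/m³.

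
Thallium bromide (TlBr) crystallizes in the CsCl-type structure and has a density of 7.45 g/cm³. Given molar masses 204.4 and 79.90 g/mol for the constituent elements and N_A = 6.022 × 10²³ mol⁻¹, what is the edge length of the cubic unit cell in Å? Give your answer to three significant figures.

3.99 Å

M(TlBr) = 284.3 g/mol; Z = 1 formula unit per cell.
a³ = Z·M/(N_A·ρ) = 1 × 284.3 / (6.022 × 10²³ × 7.45) = 6.337 × 10^-23 cm³, so a = 3.987 × 10^-8 cm = 3.99 Å.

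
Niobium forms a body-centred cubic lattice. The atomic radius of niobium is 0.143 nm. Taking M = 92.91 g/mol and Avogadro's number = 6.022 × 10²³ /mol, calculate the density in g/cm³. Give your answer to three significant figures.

In a BCC lattice, atoms touch along the body diagonal, so √3·a = 4r, giving a = 0.3302 nm = 3.302 × 10^-8 cm.
With Z = 2, ρ = Z·M/(N_A·a³) = 2 × 92.91 / (6.022 × 10²³ × 3.602 × 10^-23) = 8.567 g/cm³.

8.57 g/cm³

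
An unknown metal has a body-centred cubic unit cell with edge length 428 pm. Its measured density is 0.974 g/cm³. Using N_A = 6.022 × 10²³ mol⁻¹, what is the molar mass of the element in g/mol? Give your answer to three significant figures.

A BCC cell has Z = 2 atoms; a = 4.280 × 10^-8 cm.
M = ρ·N_A·a³/Z = 0.974 × 6.022 × 10²³ × 7.840 × 10^-23 / 2 = 23.0 g/mol.

23.0 g/mol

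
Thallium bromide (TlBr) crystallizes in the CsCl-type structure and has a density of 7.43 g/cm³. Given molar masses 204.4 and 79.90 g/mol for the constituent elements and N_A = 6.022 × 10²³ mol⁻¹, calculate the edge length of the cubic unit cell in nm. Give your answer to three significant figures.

0.399 nm

M(TlBr) = 284.3 g/mol; Z = 1 formula unit per cell.
a³ = Z·M/(N_A·ρ) = 1 × 284.3 / (6.022 × 10²³ × 7.43) = 6.354 × 10^-23 cm³, so a = 3.990 × 10^-8 cm = 0.399 nm.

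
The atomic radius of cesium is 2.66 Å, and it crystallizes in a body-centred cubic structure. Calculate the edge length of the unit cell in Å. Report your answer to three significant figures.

In a BCC lattice, atoms touch along the body diagonal, so √3·a = 4r.
a = 4r/√3 = 4 × 2.66 / 1.7321 = 6.14 Å.

6.14 Å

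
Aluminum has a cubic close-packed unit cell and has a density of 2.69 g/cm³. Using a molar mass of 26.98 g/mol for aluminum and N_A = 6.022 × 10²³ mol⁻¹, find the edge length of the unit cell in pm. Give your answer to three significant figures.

With Z = 4 atoms per FCC cell, a³ = Z·M/(N_A·ρ) = 4 × 26.98 / (6.022 × 10²³ × 2.690 g/cm³) = 6.662 × 10^-23 cm³.
a = (6.662 × 10^-23)^(1/3) = 4.054 × 10^-8 cm = 405 pm.

405 pm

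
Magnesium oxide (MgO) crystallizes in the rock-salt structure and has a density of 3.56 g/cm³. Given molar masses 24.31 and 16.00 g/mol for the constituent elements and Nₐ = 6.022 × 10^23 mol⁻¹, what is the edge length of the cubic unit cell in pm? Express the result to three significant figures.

M(MgO) = 40.31 g/mol; Z = 4 formula units per cell.
a³ = Z·M/(N_A·ρ) = 4 × 40.31 / (6.022 × 10²³ × 3.56) = 7.521 × 10^-23 cm³, so a = 4.221 × 10^-8 cm = 422 pm.

422 pm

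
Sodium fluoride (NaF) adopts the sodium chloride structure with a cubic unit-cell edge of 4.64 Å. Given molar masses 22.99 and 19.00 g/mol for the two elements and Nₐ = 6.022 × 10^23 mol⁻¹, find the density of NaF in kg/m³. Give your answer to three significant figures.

The sodium chloride structure contains Z = 4 formula units per cell; M(NaF) = 22.99 + 19.00 = 41.99 g/mol.
a³ = (4.640 × 10^-8 cm)³ = 9.990 × 10^-23 cm³.
ρ = 4 × 41.99 / (6.022 × 10²³ × 9.990 × 10^-23) = 2.792 g/cm³ = 2790 kg/m³.

2790 kg/m³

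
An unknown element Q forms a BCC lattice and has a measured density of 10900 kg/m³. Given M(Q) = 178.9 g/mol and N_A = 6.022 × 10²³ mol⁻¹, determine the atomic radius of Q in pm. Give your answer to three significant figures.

For a BCC cell (Z = 2), a³ = Z·M/(N_A·ρ) = 2 × 178.9 / (6.022 × 10²³ × 10.90) = 5.451 × 10^-23 cm³, so a = 3.792 × 10^-8 cm = 379.2 pm.
Atoms touch along the body diagonal, so √3·a = 4r, so r = 0.4330 × a = 164 pm.

164 pm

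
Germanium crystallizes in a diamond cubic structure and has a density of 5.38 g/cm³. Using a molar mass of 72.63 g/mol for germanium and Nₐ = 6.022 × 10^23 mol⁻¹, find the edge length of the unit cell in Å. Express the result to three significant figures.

With Z = 8 atoms per diamond cubic cell, a³ = Z·M/(N_A·ρ) = 8 × 72.63 / (6.022 × 10²³ × 5.380 g/cm³) = 1.793 × 10^-22 cm³.
a = (1.793 × 10^-22)^(1/3) = 5.639 × 10^-8 cm = 5.64 Å.

5.64 Å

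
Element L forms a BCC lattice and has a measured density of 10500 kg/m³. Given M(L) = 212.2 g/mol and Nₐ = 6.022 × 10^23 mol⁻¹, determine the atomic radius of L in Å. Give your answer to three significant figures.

1.76 Å

For a BCC cell (Z = 2), a³ = Z·M/(N_A·ρ) = 2 × 212.2 / (6.022 × 10²³ × 10.50) = 6.712 × 10^-23 cm³, so a = 4.064 × 10^-8 cm = 4.064 Å.
Atoms touch along the body diagonal, so √3·a = 4r, so r = 0.4330 × a = 1.76 Å.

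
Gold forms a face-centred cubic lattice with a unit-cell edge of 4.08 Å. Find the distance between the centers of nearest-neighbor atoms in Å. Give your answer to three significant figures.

2.88 Å

In an FCC structure, atoms touch along the face diagonal, so √2·a = 4r; the nearest-neighbor distance equals 2r = 0.7071·a.
d = 0.7071 × 4.08 = 2.88 Å.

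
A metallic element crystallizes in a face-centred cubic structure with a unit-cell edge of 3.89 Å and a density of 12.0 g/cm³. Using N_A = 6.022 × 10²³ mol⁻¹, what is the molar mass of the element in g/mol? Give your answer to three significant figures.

An FCC cell has Z = 4 atoms; a = 3.890 × 10^-8 cm.
M = ρ·N_A·a³/Z = 12.0 × 6.022 × 10²³ × 5.886 × 10^-23 / 4 = 106 g/mol.

106 g/mol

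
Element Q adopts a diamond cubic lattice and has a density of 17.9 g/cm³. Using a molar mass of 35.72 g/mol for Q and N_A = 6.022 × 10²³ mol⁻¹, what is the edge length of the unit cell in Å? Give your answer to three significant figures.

With Z = 8 atoms per diamond cubic cell, a³ = Z·M/(N_A·ρ) = 8 × 35.72 / (6.022 × 10²³ × 17.90 g/cm³) = 2.651 × 10^-23 cm³.
a = (2.651 × 10^-23)^(1/3) = 2.982 × 10^-8 cm = 2.98 Å.

2.98 Å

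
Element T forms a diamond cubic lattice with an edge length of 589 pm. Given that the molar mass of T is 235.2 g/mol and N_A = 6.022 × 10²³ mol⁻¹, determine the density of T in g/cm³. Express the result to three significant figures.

A diamond cubic unit cell contains Z = 8 atoms.
Cell volume: a³ = (589 pm)³ = (5.890 × 10^-8 cm)³ = 2.043 × 10^-22 cm³.
ρ = Z·M/(N_A·a³) = 8 × 235.2 / (6.022 × 10²³ × 2.043 × 10^-22) = 15.29 g/cm³.

15.3 g/cm³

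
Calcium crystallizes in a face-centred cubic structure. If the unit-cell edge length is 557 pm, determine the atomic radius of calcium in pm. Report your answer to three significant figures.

In an FCC lattice, atoms touch along the face diagonal, so √2·a = 4r.
r = √2·a/4 = 1.4142 × 557 / 4 = 197 pm.

197 pm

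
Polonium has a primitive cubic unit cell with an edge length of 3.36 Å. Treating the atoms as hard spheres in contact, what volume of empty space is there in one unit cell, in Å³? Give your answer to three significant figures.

In a simple cubic lattice atoms touch along the cell edge, so a = 2r, so r = 0.5000a = 1.680 Å.
V_cell = a³ = 37.93 Å³; V_atoms = 1 × (4/3)πr³ = 19.86 Å³.
Empty space = 37.93 − 19.86 = 18.1 Å³.

18.1 Å³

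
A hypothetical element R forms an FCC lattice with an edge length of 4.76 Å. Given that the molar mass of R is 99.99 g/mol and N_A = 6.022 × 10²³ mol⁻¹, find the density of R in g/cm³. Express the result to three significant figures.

An FCC unit cell contains Z = 4 atoms.
Cell volume: a³ = (4.76 Å)³ = (4.760 × 10^-8 cm)³ = 1.079 × 10^-22 cm³.
ρ = Z·M/(N_A·a³) = 4 × 99.99 / (6.022 × 10²³ × 1.079 × 10^-22) = 6.158 g/cm³.

6.16 g/cm³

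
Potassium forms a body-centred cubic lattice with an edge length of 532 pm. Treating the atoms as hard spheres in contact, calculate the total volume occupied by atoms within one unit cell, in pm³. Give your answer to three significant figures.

In a BCC lattice atoms touch along the body diagonal, so √3·a = 4r, so r = 0.4330a = 230.4 pm.
V_atoms = Z × (4/3)πr³ = 2 × (4/3)π × (230.4)³ = 1.02 × 10^8 pm³.

1.02 × 10^8 pm³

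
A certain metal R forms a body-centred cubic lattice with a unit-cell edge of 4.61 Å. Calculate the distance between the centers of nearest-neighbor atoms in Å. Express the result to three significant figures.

In a BCC structure, atoms touch along the body diagonal, so √3·a = 4r; the nearest-neighbor distance equals 2r = 0.8660·a.
d = 0.8660 × 4.61 = 3.99 Å.

3.99 Å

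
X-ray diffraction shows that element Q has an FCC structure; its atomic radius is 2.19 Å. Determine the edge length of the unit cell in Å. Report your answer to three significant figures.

In an FCC lattice, atoms touch along the face diagonal, so √2·a = 4r.
a = 4r/√2 = 4 × 2.19 / 1.4142 = 6.19 Å.

6.19 Å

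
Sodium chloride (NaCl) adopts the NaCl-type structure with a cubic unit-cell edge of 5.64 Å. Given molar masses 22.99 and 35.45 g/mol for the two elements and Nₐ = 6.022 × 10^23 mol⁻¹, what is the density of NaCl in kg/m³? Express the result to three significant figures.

The NaCl-type structure contains Z = 4 formula units per cell; M(NaCl) = 22.99 + 35.45 = 58.44 g/mol.
a³ = (5.640 × 10^-8 cm)³ = 1.794 × 10^-22 cm³.
ρ = 4 × 58.44 / (6.022 × 10²³ × 1.794 × 10^-22) = 2.164 g/cm³ = 2160 kg/m³.

2160 kg/m³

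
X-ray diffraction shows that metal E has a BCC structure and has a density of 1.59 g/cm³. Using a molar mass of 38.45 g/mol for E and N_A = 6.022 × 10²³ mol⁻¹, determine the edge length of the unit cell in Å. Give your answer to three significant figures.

With Z = 2 atoms per BCC cell, a³ = Z·M/(N_A·ρ) = 2 × 38.45 / (6.022 × 10²³ × 1.590 g/cm³) = 8.031 × 10^-23 cm³.
a = (8.031 × 10^-23)^(1/3) = 4.314 × 10^-8 cm = 4.31 Å.

4.31 Å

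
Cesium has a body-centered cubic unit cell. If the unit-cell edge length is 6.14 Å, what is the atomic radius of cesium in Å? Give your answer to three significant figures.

In a BCC lattice, atoms touch along the body diagonal, so √3·a = 4r.
r = √3·a/4 = 1.7321 × 6.14 / 4 = 2.66 Å.

2.66 Å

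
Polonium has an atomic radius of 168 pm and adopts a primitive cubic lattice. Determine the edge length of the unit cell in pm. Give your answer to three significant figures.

336 pm

In a simple cubic lattice, atoms touch along the cell edge, so a = 2r.
a = 2r = 2 × 168 = 336 pm.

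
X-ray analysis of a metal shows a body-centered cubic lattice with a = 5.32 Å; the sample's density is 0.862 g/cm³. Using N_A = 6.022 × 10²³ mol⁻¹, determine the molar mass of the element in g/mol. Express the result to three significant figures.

A BCC cell has Z = 2 atoms; a = 5.320 × 10^-8 cm.
M = ρ·N_A·a³/Z = 0.862 × 6.022 × 10²³ × 1.506 × 10^-22 / 2 = 39.1 g/mol.

39.1 g/mol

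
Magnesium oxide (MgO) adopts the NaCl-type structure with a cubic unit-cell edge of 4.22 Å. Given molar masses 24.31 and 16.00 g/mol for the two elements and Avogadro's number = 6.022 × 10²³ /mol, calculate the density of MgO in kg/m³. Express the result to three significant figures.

The NaCl-type structure contains Z = 4 formula units per cell; M(MgO) = 24.31 + 16.00 = 40.31 g/mol.
a³ = (4.220 × 10^-8 cm)³ = 7.515 × 10^-23 cm³.
ρ = 4 × 40.31 / (6.022 × 10²³ × 7.515 × 10^-23) = 3.563 g/cm³ = 3560 kg/m³.

3560 kg/m³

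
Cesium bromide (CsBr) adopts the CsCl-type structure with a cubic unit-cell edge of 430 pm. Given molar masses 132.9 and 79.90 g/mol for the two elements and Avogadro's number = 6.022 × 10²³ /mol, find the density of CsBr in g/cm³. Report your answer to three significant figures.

The CsCl-type structure contains Z = 1 formula unit per cell; M(CsBr) = 132.9 + 79.90 = 212.8 g/mol.
a³ = (4.300 × 10^-8 cm)³ = 7.951 × 10^-23 cm³.
ρ = 1 × 212.8 / (6.022 × 10²³ × 7.951 × 10^-23) = 4.445 g/cm³.

4.44 g/cm³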